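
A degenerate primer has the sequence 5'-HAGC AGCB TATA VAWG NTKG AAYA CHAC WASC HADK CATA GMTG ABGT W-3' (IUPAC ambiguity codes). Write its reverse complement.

5'-WACVTCAKCTATGMHTDGSTWGTDGTRTTCMANCWTBTATAVGCTGCTD-3'

Standard pairs A↔T, G↔C; ambiguity codes pair Y↔R, M↔K, W↔W, S↔S, B↔V, D↔H, N↔N. Complement (DTCGTCGVATATBTWCNAMCTTRTGDTGWTSGDTHMGTATCKACTVCAW), then reverse for 5'→3'.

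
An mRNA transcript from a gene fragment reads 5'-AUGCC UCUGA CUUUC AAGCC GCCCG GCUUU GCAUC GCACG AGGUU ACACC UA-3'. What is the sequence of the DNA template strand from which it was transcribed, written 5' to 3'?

Replace U with T to get the coding DNA strand: ATGCCTCTGACTTTCAAGCCGCCCGGCTTTGCATCGCACGAGGTTACACCTA. The template strand is its reverse complement (complement TACGGAGACTGAAAGTTCGGCGGGCCGAAACGTAGCGTGCTCCAATGTGGAT, then reverse).

5'-TAGGTGTAACCTCGTGCGATGCAAAGCCGGGCGGCTTGAAAGTCAGAGGCAT-3'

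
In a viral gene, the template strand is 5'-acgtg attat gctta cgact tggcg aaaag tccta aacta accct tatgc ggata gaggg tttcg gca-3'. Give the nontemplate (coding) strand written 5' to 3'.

5′-TGCCGAAACCCTCTATCCGCATAAGGGTTAGTTTAGGACTTTTCGCCAAGTCGTAAGCATAATCACGT-3′

The coding strand is complementary and antiparallel to the template: take the complement (A↔T, G↔C) and reverse.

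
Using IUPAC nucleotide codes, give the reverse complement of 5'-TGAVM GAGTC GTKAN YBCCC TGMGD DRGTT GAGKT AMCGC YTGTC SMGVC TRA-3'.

Standard pairs A↔T, G↔C; ambiguity codes pair R↔Y, M↔K, S↔S, B↔V, D↔H, N↔N. Complement (ACTBKCTCAGCAMTNRVGGGACKCHHYCAACTCMATKGCGRACAGSKCBGAYT), then reverse for 5'→3'.

5'-TYAGBCKSGACARGCGKTAMCTCAACYHHCKCAGGGVRNTMACGACTCKBTCA-3'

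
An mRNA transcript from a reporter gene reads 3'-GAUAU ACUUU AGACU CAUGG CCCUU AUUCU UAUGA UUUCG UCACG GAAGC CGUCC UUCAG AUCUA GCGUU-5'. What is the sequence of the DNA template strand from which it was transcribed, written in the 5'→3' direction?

Written 5'→3' the mRNA is UUGCGAUCUAGACUUCCUGCCGAAGGCACUGCUUUAGUAUUCUUAUUCCCGGUACUCAGAUUUCAUAUAG, so the coding DNA strand is TTGCGATCTAGACTTCCTGCCGAAGGCACTGCTTTAGTATTCTTATTCCCGGTACTCAGATTTCATATAG. The template is its reverse complement.

5'-CTATATGAAATCTGAGTACCGGGAATAAGAATACTAAAGCAGTGCCTTCGGCAGGAAGTCTAGATCGCAA-3'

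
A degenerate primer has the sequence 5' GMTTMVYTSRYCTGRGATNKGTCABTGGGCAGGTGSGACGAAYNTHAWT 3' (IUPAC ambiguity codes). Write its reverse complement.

Standard pairs A↔T, G↔C; ambiguity codes pair R↔Y, M↔K, W↔W, S↔S, B↔V, H↔D, N↔N. Complement (CKAAKBRASYRGACYCTANMCAGTVACCCGTCCACSCTGCTTRNADTWA), then reverse for 5'→3'.

5'-AWTDANRTTCGTCSCACCTGCCCAVTGACMNATCYCAGRYSARBKAAKC-3'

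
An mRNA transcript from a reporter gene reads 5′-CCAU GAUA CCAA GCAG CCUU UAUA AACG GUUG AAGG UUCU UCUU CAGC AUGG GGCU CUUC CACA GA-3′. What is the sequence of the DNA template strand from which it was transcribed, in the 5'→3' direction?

5'-TCTGTGGAAGAGCCCCATGCTGAAGAAGAACCTTCAACCGTTTATAAAGGCTGCTTGGTATCATGG-3'

Replace U with T to get the coding DNA strand: CCATGATACCAAGCAGCCTTTATAAACGGTTGAAGGTTCTTCTTCAGCATGGGGCTCTTCCACAGA. The template strand is its reverse complement (complement GGTACTATGGTTCGTCGGAAATATTTGCCAACTTCCAAGAAGAAGTCGTACCCCGAGAAGGTGTCT, then reverse).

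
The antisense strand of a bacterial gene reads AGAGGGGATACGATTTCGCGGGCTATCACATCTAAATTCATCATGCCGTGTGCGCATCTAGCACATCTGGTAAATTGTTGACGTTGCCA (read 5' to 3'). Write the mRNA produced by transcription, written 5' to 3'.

5′-UGGCAACGUCAACAAUUUACCAGAUGUGCUAGAUGCGCACACGGCAUGAUGAAUUUAGAUGUGAUAGCCCGCGAAAUCGUAUCCCCUCU-3′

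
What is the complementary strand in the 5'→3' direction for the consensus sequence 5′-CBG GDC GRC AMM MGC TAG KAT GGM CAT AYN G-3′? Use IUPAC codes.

5'-CNRTATGKCCATMCTAGCKKKTGYCGHCCVG-3'

Standard pairs A↔T, G↔C; ambiguity codes pair R↔Y, M↔K, B↔V, D↔H, N↔N. Complement (GVCCHGCYGTKKKCGATCMTACCKGTATRNC), then reverse for 5'→3'.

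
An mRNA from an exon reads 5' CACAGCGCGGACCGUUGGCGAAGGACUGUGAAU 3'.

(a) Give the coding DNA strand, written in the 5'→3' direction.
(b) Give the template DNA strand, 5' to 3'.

(a) The coding strand matches the mRNA with U→T.
(b) The template strand is the reverse complement of the coding strand.

(a) 5'-CACAGCGCGGACCGTTGGCGAAGGACTGTGAAT-3'
(b) 5'-ATTCACAGTCCTTCGCCAACGGTCCGCGCTGTG-3'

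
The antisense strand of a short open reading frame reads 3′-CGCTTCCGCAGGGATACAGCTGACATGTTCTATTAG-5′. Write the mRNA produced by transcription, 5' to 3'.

5'-GCGAAGGCGUCCCUAUGUCGACUGUACAAGAUAAUC-3'

Reading the template 3'→5' as shown, RNA polymerase pairs each base (A→U, T→A, G↔C) to build mRNA 5'→3' directly.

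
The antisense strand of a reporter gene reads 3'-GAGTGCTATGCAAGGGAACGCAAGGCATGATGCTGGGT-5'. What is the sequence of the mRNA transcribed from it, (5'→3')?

5'-CUCACGAUACGUUCCCUUGCGUUCCGUACUACGACCCA-3'

Reading the template 3'→5' as shown, RNA polymerase pairs each base (A→U, T→A, G↔C) to build mRNA 5'→3' directly.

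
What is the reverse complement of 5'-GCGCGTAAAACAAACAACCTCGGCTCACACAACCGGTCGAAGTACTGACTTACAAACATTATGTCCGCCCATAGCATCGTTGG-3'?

Reading the sequence 3'→5' and pairing each base (A↔T, G↔C) gives the reverse complement directly.

5'-CCAACGATGCTATGGGCGGACATAATGTTTGTAAGTCAGTACTTCGACCGGTTGTGTGAGCCGAGGTTGTTTGTTTTACGCGC-3'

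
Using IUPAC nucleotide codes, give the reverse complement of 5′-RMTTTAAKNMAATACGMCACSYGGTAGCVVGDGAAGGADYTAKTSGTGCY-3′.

5'-RGCACSAMTARHTCCTTCHCBBGCTACCRSGTGKCGTATTKNMTTAAAKY-3'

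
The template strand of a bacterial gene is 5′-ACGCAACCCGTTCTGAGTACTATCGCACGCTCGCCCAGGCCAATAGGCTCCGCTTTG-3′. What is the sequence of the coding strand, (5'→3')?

The coding strand is complementary and antiparallel to the template: take the complement (A↔T, G↔C) and reverse.

5'-CAAAGCGGAGCCTATTGGCCTGGGCGAGCGTGCGATAGTACTCAGAACGGGTTGCGT-3'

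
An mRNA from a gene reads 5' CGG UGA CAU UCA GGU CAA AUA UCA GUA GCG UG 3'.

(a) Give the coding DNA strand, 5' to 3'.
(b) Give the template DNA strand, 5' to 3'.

(a) 5'-CGGTGACATTCAGGTCAAATATCAGTAGCGTG-3'
(b) 5'-CACGCTACTGATATTTGACCTGAATGTCACCG-3'

(a) The coding strand matches the mRNA with U→T.
(b) The template strand is the reverse complement of the coding strand.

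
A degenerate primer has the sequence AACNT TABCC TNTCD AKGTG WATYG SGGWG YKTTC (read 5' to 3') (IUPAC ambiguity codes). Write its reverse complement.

Standard pairs A↔T, G↔C; ambiguity codes pair Y↔R, K↔M, W↔W, S↔S, B↔V, D↔H, N↔N. Complement (TTGNAATVGGANAGHTMCACWTARCSCCWCRMAAG), then reverse for 5'→3'.

5'-GAAMRCWCCSCRATWCACMTHGANAGGVTAANGTT-3'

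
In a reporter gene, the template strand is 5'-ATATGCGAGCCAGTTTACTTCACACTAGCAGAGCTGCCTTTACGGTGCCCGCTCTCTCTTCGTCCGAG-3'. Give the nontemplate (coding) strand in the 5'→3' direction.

5'-CTCGGACGAAGAGAGAGCGGGCACCGTAAAGGCAGCTCTGCTAGTGTGAAGTAAACTGGCTCGCATAT-3'

The coding strand is complementary and antiparallel to the template: take the complement (A↔T, G↔C) and reverse.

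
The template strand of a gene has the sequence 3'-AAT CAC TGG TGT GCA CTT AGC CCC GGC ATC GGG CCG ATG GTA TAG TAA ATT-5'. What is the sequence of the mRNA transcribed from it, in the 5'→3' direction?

5'-UUAGUGACCACACGUGAAUCGGGGCCGUAGCCCGGCUACCAUAUCAUUUAA-3'

Reading the template 3'→5' as shown, RNA polymerase pairs each base (A→U, T→A, G↔C) to build mRNA 5'→3' directly.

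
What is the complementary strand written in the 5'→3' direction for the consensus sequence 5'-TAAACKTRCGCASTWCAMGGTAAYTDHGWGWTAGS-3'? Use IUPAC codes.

Standard pairs A↔T, G↔C; ambiguity codes pair R↔Y, M↔K, W↔W, S↔S, D↔H. Complement (ATTTGMAYGCGTSAWGTKCCATTRAHDCWCWATCS), then reverse for 5'→3'.

5′-SCTAWCWCDHARTTACCKTGWASTGCGYAMGTTTA-3′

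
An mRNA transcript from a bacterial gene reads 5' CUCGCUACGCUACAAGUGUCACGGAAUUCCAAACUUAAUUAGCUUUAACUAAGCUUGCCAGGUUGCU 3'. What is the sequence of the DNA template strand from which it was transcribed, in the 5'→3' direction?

5′-AGCAACCTGGCAAGCTTAGTTAAAGCTAATTAAGTTTGGAATTCCGTGACACTTGTAGCGTAGCGAG-3′

Replace U with T to get the coding DNA strand: CTCGCTACGCTACAAGTGTCACGGAATTCCAAACTTAATTAGCTTTAACTAAGCTTGCCAGGTTGCT. The template strand is its reverse complement (complement GAGCGATGCGATGTTCACAGTGCCTTAAGGTTTGAATTAATCGAAATTGATTCGAACGGTCCAACGA, then reverse).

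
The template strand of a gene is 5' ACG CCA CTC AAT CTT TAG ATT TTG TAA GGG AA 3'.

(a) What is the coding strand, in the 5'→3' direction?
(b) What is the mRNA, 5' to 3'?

(a) The coding strand is the reverse complement of the template: complement TGCGGTGAGTTAGAAATCTAAAACATTCCCTT, then reverse.
(b) mRNA has the coding-strand sequence with T→U.

(a) 5′-TTCCCTTACAAAATCTAAAGATTGAGTGGCGT-3′
(b) 5'-UUCCCUUACAAAAUCUAAAGAUUGAGUGGCGU-3'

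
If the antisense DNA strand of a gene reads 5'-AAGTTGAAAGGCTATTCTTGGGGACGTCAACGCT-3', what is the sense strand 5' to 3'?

5'-AGCGTTGACGTCCCCAAGAATAGCCTTTCAACTT-3'

The coding strand is complementary and antiparallel to the template: take the complement (A↔T, G↔C) and reverse.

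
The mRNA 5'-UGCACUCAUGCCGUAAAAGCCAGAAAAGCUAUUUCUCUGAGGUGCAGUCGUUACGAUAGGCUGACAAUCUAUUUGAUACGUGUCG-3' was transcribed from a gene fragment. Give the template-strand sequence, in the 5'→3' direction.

5'-CGACACGTATCAAATAGATTGTCAGCCTATCGTAACGACTGCACCTCAGAGAAATAGCTTTTCTGGCTTTTACGGCATGAGTGCA-3'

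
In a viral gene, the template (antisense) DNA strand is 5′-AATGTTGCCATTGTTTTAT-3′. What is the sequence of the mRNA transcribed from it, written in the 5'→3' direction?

5′-AUAAAACAAUGGCAACAUU-3′

RNA polymerase reads the template 3'→5' and synthesizes mRNA 5'→3' by base-pairing (A→U, T→A, G↔C). The complement of the template is TTACAACGGTAACAAAATA; antiparallel, so 5'→3' the coding strand is ATAAAACAATGGCAACATT. Replace T with U for the mRNA.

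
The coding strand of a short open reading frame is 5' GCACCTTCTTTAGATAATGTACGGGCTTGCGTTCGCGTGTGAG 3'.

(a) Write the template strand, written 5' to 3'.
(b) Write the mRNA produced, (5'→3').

(a) 5'-CTCACACGCGAACGCAAGCCCGTACATTATCTAAAGAAGGTGC-3'
(b) 5'-GCACCUUCUUUAGAUAAUGUACGGGCUUGCGUUCGCGUGUGAG-3'

(a) The template strand is the reverse complement of the coding strand: complement CGTGGAAGAAATCTATTACATGCCCGAACGCAAGCGCACACTC, then reverse.
(b) mRNA matches the coding strand with T→U.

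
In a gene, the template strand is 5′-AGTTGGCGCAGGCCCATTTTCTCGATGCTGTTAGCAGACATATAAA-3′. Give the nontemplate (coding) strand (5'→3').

The coding strand is complementary and antiparallel to the template: take the complement (A↔T, G↔C) and reverse.

5'-TTTATATGTCTGCTAACAGCATCGAGAAAATGGGCCTGCGCCAACT-3'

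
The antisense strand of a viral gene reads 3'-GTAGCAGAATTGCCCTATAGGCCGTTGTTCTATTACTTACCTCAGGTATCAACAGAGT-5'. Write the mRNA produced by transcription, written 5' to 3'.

5′-CAUCGUCUUAACGGGAUAUCCGGCAACAAGAUAAUGAAUGGAGUCCAUAGUUGUCUCA-3′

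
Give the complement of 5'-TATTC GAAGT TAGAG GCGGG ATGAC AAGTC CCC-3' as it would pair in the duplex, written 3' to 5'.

3'-ATAAGCTTCAATCTCCGCCCTACTGTTCAGGGG-5'

Base-pairing A↔T, G↔C gives the complement. The complementary strand is antiparallel, so paired with a 5'→3' strand it runs 3'→5'.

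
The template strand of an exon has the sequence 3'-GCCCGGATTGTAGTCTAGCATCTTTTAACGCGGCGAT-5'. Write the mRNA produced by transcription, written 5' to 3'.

5'-CGGGCCUAACAUCAGAUCGUAGAAAAUUGCGCCGCUA-3'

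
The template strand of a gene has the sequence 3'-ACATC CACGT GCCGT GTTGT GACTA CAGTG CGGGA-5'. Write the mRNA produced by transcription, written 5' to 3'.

5'-UGUAGGUGCACGGCACAACACUGAUGUCACGCCCU-3'

Reading the template 3'→5' as shown, RNA polymerase pairs each base (A→U, T→A, G↔C) to build mRNA 5'→3' directly.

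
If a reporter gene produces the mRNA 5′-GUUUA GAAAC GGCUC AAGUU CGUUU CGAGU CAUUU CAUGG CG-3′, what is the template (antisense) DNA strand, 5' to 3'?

Replace U with T to get the coding DNA strand: GTTTAGAAACGGCTCAAGTTCGTTTCGAGTCATTTCATGGCG. The template strand is its reverse complement (complement CAAATCTTTGCCGAGTTCAAGCAAAGCTCAGTAAAGTACCGC, then reverse).

5'-CGCCATGAAATGACTCGAAACGAACTTGAGCCGTTTCTAAAC-3'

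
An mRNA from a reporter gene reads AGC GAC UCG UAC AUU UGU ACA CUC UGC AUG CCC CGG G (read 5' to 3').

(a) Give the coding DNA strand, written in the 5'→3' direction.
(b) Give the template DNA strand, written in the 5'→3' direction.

(a) The coding strand matches the mRNA with U→T.
(b) The template strand is the reverse complement of the coding strand.

(a) 5'-AGCGACTCGTACATTTGTACACTCTGCATGCCCCGGG-3'
(b) 5′-CCCGGGGCATGCAGAGTGTACAAATGTACGAGTCGCT-3′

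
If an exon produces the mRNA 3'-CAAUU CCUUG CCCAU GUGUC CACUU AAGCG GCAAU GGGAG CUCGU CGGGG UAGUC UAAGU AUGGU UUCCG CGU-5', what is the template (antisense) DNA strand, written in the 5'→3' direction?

Written 5'→3' the mRNA is UGCGCCUUUGGUAUGAAUCUGAUGGGGCUGCUCGAGGGUAACGGCGAAUUCACCUGUGUACCCGUUCCUUAAC, so the coding DNA strand is TGCGCCTTTGGTATGAATCTGATGGGGCTGCTCGAGGGTAACGGCGAATTCACCTGTGTACCCGTTCCTTAAC. The template is its reverse complement.

5'-GTTAAGGAACGGGTACACAGGTGAATTCGCCGTTACCCTCGAGCAGCCCCATCAGATTCATACCAAAGGCGCA-3'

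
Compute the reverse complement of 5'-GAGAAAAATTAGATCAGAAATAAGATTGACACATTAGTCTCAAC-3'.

5'-GTTGAGACTAATGTGTCAATCTTATTTCTGATCTAATTTTTCTC-3'

Reading the sequence 3'→5' and pairing each base (A↔T, G↔C) gives the reverse complement directly.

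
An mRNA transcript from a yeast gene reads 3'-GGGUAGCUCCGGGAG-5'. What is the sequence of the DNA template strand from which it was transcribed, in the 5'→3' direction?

Written 5'→3' the mRNA is GAGGGCCUCGAUGGG, so the coding DNA strand is GAGGGCCTCGATGGG. The template is its reverse complement.

5′-CCCATCGAGGCCCTC-3′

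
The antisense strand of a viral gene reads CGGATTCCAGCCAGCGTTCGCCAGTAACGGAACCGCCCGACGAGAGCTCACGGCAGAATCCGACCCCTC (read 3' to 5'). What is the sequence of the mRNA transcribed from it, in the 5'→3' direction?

Reading the template 3'→5' as shown, RNA polymerase pairs each base (A→U, T→A, G↔C) to build mRNA 5'→3' directly.

5'-GCCUAAGGUCGGUCGCAAGCGGUCAUUGCCUUGGCGGGCUGCUCUCGAGUGCCGUCUUAGGCUGGGGAG-3'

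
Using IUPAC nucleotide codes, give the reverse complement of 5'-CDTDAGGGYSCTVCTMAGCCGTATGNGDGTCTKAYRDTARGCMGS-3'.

5'-SCKGCYTAHYRTMAGACHCNCATACGGCTKAGBAGSRCCCTHAHG-3'

Standard pairs A↔T, G↔C; ambiguity codes pair R↔Y, M↔K, S↔S, D↔H, V↔B, N↔N. Complement (GHAHTCCCRSGABGAKTCGGCATACNCHCAGAMTRYHATYCGKCS), then reverse for 5'→3'.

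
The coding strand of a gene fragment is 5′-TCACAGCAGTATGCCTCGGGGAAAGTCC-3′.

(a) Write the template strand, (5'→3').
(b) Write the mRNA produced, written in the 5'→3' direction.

(a) The template strand is the reverse complement of the coding strand: complement AGTGTCGTCATACGGAGCCCCTTTCAGG, then reverse.
(b) mRNA matches the coding strand with T→U.

(a) 5'-GGACTTTCCCCGAGGCATACTGCTGTGA-3'
(b) 5′-UCACAGCAGUAUGCCUCGGGGAAAGUCC-3′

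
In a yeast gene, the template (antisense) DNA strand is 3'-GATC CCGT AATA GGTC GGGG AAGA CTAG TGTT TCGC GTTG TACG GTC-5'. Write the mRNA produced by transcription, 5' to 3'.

5'-CUAGGGCAUUAUCCAGCCCCUUCUGAUCACAAAGCGCAACAUGCCAG-3'

Reading the template 3'→5' as shown, RNA polymerase pairs each base (A→U, T→A, G↔C) to build mRNA 5'→3' directly.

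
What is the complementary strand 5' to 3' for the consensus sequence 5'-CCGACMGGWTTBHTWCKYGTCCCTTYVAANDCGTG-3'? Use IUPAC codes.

Standard pairs A↔T, G↔C; ambiguity codes pair Y↔R, M↔K, W↔W, B↔V, D↔H, N↔N. Complement (GGCTGKCCWAAVDAWGMRCAGGGAARBTTNHGCAC), then reverse for 5'→3'.

5′-CACGHNTTBRAAGGGACRMGWADVAAWCCKGTCGG-3′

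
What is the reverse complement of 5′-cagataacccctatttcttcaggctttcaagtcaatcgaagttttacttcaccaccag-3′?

Reading the sequence 3'→5' and pairing each base (A↔T, G↔C) gives the reverse complement directly.

5′-CTGGTGGTGAAGTAAAACTTCGATTGACTTGAAAGCCTGAAGAAATAGGGGTTATCTG-3′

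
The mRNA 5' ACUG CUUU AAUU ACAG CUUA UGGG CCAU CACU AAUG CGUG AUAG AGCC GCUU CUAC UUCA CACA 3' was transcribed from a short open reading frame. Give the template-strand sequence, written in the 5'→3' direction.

5'-TGTGTGAAGTAGAAGCGGCTCTATCACGCATTAGTGATGGCCCATAAGCTGTAATTAAAGCAGT-3'

Replace U with T to get the coding DNA strand: ACTGCTTTAATTACAGCTTATGGGCCATCACTAATGCGTGATAGAGCCGCTTCTACTTCACACA. The template strand is its reverse complement (complement TGACGAAATTAATGTCGAATACCCGGTAGTGATTACGCACTATCTCGGCGAAGATGAAGTGTGT, then reverse).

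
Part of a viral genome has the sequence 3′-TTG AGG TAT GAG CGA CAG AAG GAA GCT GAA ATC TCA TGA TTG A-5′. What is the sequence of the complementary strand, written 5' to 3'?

5′-AACTCCATACTCGCTGTCTTCCTTCGACTTTAGAGTACTAACT-3′

The strand is given 3'→5', so its complement runs 5'→3' in the same left-to-right order: pair each base A↔T, G↔C.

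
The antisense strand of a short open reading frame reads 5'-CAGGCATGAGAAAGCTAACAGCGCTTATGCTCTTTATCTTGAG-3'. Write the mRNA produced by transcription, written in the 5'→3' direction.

5'-CUCAAGAUAAAGAGCAUAAGCGCUGUUAGCUUUCUCAUGCCUG-3'

RNA polymerase reads the template 3'→5' and synthesizes mRNA 5'→3' by base-pairing (A→U, T→A, G↔C). The complement of the template is GTCCGTACTCTTTCGATTGTCGCGAATACGAGAAATAGAACTC; antiparallel, so 5'→3' the coding strand is CTCAAGATAAAGAGCATAAGCGCTGTTAGCTTTCTCATGCCTG. Replace T with U for the mRNA.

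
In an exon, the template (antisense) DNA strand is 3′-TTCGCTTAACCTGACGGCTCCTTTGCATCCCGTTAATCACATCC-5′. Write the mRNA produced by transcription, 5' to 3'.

5'-AAGCGAAUUGGACUGCCGAGGAAACGUAGGGCAAUUAGUGUAGG-3'

Reading the template 3'→5' as shown, RNA polymerase pairs each base (A→U, T→A, G↔C) to build mRNA 5'→3' directly.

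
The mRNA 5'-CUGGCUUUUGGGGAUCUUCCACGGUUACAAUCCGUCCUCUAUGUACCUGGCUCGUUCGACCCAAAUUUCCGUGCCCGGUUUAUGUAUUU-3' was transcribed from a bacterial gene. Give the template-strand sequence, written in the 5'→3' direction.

5'-AAATACATAAACCGGGCACGGAAATTTGGGTCGAACGAGCCAGGTACATAGAGGACGGATTGTAACCGTGGAAGATCCCCAAAAGCCAG-3'

Replace U with T to get the coding DNA strand: CTGGCTTTTGGGGATCTTCCACGGTTACAATCCGTCCTCTATGTACCTGGCTCGTTCGACCCAAATTTCCGTGCCCGGTTTATGTATTT. The template strand is its reverse complement (complement GACCGAAAACCCCTAGAAGGTGCCAATGTTAGGCAGGAGATACATGGACCGAGCAAGCTGGGTTTAAAGGCACGGGCCAAATACATAAA, then reverse).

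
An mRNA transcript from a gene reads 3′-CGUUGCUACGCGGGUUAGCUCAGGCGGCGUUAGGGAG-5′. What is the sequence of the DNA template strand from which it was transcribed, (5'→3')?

5'-GCAACGATGCGCCCAATCGAGTCCGCCGCAATCCCTC-3'

Written 5'→3' the mRNA is GAGGGAUUGCGGCGGACUCGAUUGGGCGCAUCGUUGC, so the coding DNA strand is GAGGGATTGCGGCGGACTCGATTGGGCGCATCGTTGC. The template is its reverse complement.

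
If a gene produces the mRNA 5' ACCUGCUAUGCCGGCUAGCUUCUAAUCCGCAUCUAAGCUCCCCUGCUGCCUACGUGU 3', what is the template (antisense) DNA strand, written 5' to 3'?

5'-ACACGTAGGCAGCAGGGGAGCTTAGATGCGGATTAGAAGCTAGCCGGCATAGCAGGT-3'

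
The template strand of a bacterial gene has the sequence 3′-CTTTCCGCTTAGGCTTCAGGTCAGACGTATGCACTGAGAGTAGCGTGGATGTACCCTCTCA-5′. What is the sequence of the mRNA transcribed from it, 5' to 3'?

5'-GAAAGGCGAAUCCGAAGUCCAGUCUGCAUACGUGACUCUCAUCGCACCUACAUGGGAGAGU-3'

Reading the template 3'→5' as shown, RNA polymerase pairs each base (A→U, T→A, G↔C) to build mRNA 5'→3' directly.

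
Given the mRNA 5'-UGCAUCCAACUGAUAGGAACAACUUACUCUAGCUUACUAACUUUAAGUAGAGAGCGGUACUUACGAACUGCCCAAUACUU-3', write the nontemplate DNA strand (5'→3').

The coding DNA strand has the same 5'→3' sequence as the mRNA with U replaced by T.

5'-TGCATCCAACTGATAGGAACAACTTACTCTAGCTTACTAACTTTAAGTAGAGAGCGGTACTTACGAACTGCCCAATACTT-3'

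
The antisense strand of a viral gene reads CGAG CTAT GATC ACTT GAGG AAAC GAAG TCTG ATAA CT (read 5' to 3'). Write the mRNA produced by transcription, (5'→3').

RNA polymerase reads the template 3'→5' and synthesizes mRNA 5'→3' by base-pairing (A→U, T→A, G↔C). The complement of the template is GCTCGATACTAGTGAACTCCTTTGCTTCAGACTATTGA; antiparallel, so 5'→3' the coding strand is AGTTATCAGACTTCGTTTCCTCAAGTGATCATAGCTCG. Replace T with U for the mRNA.

5'-AGUUAUCAGACUUCGUUUCCUCAAGUGAUCAUAGCUCG-3'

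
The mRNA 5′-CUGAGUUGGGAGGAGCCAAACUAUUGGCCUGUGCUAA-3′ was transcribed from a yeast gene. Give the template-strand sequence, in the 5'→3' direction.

5'-TTAGCACAGGCCAATAGTTTGGCTCCTCCCAACTCAG-3'

Replace U with T to get the coding DNA strand: CTGAGTTGGGAGGAGCCAAACTATTGGCCTGTGCTAA. The template strand is its reverse complement (complement GACTCAACCCTCCTCGGTTTGATAACCGGACACGATT, then reverse).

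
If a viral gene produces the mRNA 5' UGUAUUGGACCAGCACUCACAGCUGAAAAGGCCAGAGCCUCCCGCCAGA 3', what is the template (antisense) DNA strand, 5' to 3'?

Replace U with T to get the coding DNA strand: TGTATTGGACCAGCACTCACAGCTGAAAAGGCCAGAGCCTCCCGCCAGA. The template strand is its reverse complement (complement ACATAACCTGGTCGTGAGTGTCGACTTTTCCGGTCTCGGAGGGCGGTCT, then reverse).

5'-TCTGGCGGGAGGCTCTGGCCTTTTCAGCTGTGAGTGCTGGTCCAATACA-3'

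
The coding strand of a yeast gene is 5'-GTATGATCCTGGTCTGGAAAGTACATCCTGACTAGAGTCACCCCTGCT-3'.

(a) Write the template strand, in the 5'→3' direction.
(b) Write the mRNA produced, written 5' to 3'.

(a) 5'-AGCAGGGGTGACTCTAGTCAGGATGTACTTTCCAGACCAGGATCATAC-3'
(b) 5'-GUAUGAUCCUGGUCUGGAAAGUACAUCCUGACUAGAGUCACCCCUGCU-3'

(a) The template strand is the reverse complement of the coding strand: complement CATACTAGGACCAGACCTTTCATGTAGGACTGATCTCAGTGGGGACGA, then reverse.
(b) mRNA matches the coding strand with T→U.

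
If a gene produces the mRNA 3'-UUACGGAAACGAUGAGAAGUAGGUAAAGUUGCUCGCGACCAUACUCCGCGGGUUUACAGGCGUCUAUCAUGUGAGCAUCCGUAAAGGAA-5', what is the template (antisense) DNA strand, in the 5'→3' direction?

Written 5'→3' the mRNA is AAGGAAAUGCCUACGAGUGUACUAUCUGCGGACAUUUGGGCGCCUCAUACCAGCGCUCGUUGAAAUGGAUGAAGAGUAGCAAAGGCAUU, so the coding DNA strand is AAGGAAATGCCTACGAGTGTACTATCTGCGGACATTTGGGCGCCTCATACCAGCGCTCGTTGAAATGGATGAAGAGTAGCAAAGGCATT. The template is its reverse complement.

5′-AATGCCTTTGCTACTCTTCATCCATTTCAACGAGCGCTGGTATGAGGCGCCCAAATGTCCGCAGATAGTACACTCGTAGGCATTTCCTT-3′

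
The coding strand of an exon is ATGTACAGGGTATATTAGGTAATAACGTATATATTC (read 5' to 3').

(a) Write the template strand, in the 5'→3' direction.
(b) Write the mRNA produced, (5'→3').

(a) The template strand is the reverse complement of the coding strand: complement TACATGTCCCATATAATCCATTATTGCATATATAAG, then reverse.
(b) mRNA matches the coding strand with T→U.

(a) 5'-GAATATATACGTTATTACCTAATATACCCTGTACAT-3'
(b) 5'-AUGUACAGGGUAUAUUAGGUAAUAACGUAUAUAUUC-3'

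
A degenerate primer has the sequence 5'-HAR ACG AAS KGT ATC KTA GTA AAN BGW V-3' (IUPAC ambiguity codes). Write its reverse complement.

5'-BWCVNTTTACTAMGATACMSTTCGTYTD-3'

Standard pairs A↔T, G↔C; ambiguity codes pair R↔Y, K↔M, W↔W, S↔S, B↔V, H↔D, N↔N. Complement (DTYTGCTTSMCATAGMATCATTTNVCWB), then reverse for 5'→3'.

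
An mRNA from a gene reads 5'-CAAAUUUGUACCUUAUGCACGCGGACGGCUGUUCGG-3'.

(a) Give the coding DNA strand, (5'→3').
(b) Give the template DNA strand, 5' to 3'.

(a) 5'-CAAATTTGTACCTTATGCACGCGGACGGCTGTTCGG-3'
(b) 5'-CCGAACAGCCGTCCGCGTGCATAAGGTACAAATTTG-3'

(a) The coding strand matches the mRNA with U→T.
(b) The template strand is the reverse complement of the coding strand.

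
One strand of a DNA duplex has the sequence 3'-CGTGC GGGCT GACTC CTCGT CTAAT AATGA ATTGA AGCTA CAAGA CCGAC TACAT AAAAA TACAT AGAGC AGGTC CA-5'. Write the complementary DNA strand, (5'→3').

5'-GCACGCCCGACTGAGGAGCAGATTATTACTTAACTTCGATGTTCTGGCTGATGTATTTTTATGTATCTCGTCCAGGT-3'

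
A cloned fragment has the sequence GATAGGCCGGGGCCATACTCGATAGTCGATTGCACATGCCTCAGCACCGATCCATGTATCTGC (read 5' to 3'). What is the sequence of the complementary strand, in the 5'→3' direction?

5'-GCAGATACATGGATCGGTGCTGAGGCATGTGCAATCGACTATCGAGTATGGCCCCGGCCTATC-3'

The complement of GATAGGCCGGGGCCATACTCGATAGTCGATTGCACATGCCTCAGCACCGATCCATGTATCTGC is CTATCCGGCCCCGGTATGAGCTATCAGCTAACGTGTACGGAGTCGTGGCTAGGTACATAGACG (A↔T, G↔C). DNA strands are antiparallel, so the complementary strand runs 3'→5'; reversing gives the 5'→3' form.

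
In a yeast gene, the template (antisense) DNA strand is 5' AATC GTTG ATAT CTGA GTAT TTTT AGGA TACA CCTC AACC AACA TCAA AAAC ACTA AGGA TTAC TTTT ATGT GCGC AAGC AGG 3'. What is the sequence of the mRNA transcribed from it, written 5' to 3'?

The mRNA has the sequence of the coding strand (reverse complement of the template) with T→U. Reverse complement of AATCGTTGATATCTGAGTATTTTTAGGATACACCTCAACCAACATCAAAAACACTAAGGATTACTTTTATGTGCGCAAGCAGG is CCTGCTTGCGCACATAAAAGTAATCCTTAGTGTTTTTGATGTTGGTTGAGGTGTATCCTAAAAATACTCAGATATCAACGATT; then T→U.

5'-CCUGCUUGCGCACAUAAAAGUAAUCCUUAGUGUUUUUGAUGUUGGUUGAGGUGUAUCCUAAAAAUACUCAGAUAUCAACGAUU-3'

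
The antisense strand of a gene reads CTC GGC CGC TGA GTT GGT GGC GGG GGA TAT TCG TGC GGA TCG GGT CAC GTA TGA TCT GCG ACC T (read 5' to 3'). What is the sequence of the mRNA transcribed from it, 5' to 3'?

5'-AGGUCGCAGAUCAUACGUGACCCGAUCCGCACGAAUAUCCCCCGCCACCAACUCAGCGGCCGAG-3'

RNA polymerase reads the template 3'→5' and synthesizes mRNA 5'→3' by base-pairing (A→U, T→A, G↔C). The complement of the template is GAGCCGGCGACTCAACCACCGCCCCCTATAAGCACGCCTAGCCCAGTGCATACTAGACGCTGGA; antiparallel, so 5'→3' the coding strand is AGGTCGCAGATCATACGTGACCCGATCCGCACGAATATCCCCCGCCACCAACTCAGCGGCCGAG. Replace T with U for the mRNA.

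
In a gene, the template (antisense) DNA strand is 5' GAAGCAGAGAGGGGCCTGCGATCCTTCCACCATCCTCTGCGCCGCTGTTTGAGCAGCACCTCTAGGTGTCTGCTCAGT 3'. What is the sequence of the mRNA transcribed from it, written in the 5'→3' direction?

RNA polymerase reads the template 3'→5' and synthesizes mRNA 5'→3' by base-pairing (A→U, T→A, G↔C). The complement of the template is CTTCGTCTCTCCCCGGACGCTAGGAAGGTGGTAGGAGACGCGGCGACAAACTCGTCGTGGAGATCCACAGACGAGTCA; antiparallel, so 5'→3' the coding strand is ACTGAGCAGACACCTAGAGGTGCTGCTCAAACAGCGGCGCAGAGGATGGTGGAAGGATCGCAGGCCCCTCTCTGCTTC. Replace T with U for the mRNA.

5'-ACUGAGCAGACACCUAGAGGUGCUGCUCAAACAGCGGCGCAGAGGAUGGUGGAAGGAUCGCAGGCCCCUCUCUGCUUC-3'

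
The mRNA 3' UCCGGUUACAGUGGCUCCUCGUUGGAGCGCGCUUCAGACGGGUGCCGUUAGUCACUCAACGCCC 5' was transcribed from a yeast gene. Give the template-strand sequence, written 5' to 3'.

5′-AGGCCAATGTCACCGAGGAGCAACCTCGCGCGAAGTCTGCCCACGGCAATCAGTGAGTTGCGGG-3′

Written 5'→3' the mRNA is CCCGCAACUCACUGAUUGCCGUGGGCAGACUUCGCGCGAGGUUGCUCCUCGGUGACAUUGGCCU, so the coding DNA strand is CCCGCAACTCACTGATTGCCGTGGGCAGACTTCGCGCGAGGTTGCTCCTCGGTGACATTGGCCT. The template is its reverse complement.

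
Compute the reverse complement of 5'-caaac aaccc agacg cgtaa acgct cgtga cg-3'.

Reading the sequence 3'→5' and pairing each base (A↔T, G↔C) gives the reverse complement directly.

5′-CGTCACGAGCGTTTACGCGTCTGGGTTGTTTG-3′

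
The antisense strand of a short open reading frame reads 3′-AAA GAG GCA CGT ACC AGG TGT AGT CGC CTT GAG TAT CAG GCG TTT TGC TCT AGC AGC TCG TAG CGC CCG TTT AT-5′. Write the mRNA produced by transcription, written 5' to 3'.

5'-UUUCUCCGUGCAUGGUCCACAUCAGCGGAACUCAUAGUCCGCAAAACGAGAUCGUCGAGCAUCGCGGGCAAAUA-3'

Reading the template 3'→5' as shown, RNA polymerase pairs each base (A→U, T→A, G↔C) to build mRNA 5'→3' directly.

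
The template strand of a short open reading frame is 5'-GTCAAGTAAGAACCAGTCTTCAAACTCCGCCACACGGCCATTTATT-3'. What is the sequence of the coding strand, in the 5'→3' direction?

The coding strand is complementary and antiparallel to the template: take the complement (A↔T, G↔C) and reverse.

5'-AATAAATGGCCGTGTGGCGGAGTTTGAAGACTGGTTCTTACTTGAC-3'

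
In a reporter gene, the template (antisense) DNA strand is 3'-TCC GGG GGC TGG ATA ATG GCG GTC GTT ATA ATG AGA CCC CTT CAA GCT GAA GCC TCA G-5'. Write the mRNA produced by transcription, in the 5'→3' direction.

5'-AGGCCCCCGACCUAUUACCGCCAGCAAUAUUACUCUGGGGAAGUUCGACUUCGGAGUC-3'

Reading the template 3'→5' as shown, RNA polymerase pairs each base (A→U, T→A, G↔C) to build mRNA 5'→3' directly.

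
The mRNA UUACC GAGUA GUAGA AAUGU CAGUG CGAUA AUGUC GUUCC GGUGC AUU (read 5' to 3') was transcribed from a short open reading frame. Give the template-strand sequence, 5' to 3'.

Replace U with T to get the coding DNA strand: TTACCGAGTAGTAGAAATGTCAGTGCGATAATGTCGTTCCGGTGCATT. The template strand is its reverse complement (complement AATGGCTCATCATCTTTACAGTCACGCTATTACAGCAAGGCCACGTAA, then reverse).

5'-AATGCACCGGAACGACATTATCGCACTGACATTTCTACTACTCGGTAA-3'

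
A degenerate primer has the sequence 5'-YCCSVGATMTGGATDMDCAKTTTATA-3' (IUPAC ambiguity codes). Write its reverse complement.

Standard pairs A↔T, G↔C; ambiguity codes pair Y↔R, M↔K, S↔S, D↔H, V↔B. Complement (RGGSBCTAKACCTAHKHGTMAAATAT), then reverse for 5'→3'.

5′-TATAAAMTGHKHATCCAKATCBSGGR-3′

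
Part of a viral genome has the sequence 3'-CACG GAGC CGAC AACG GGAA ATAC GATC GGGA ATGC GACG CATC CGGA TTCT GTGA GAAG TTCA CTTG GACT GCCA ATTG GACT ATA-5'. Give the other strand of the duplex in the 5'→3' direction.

5'-GTGCCTCGGCTGTTGCCCTTTATGCTAGCCCTTACGCTGCGTAGGCCTAAGACACTCTTCAAGTGAACCTGACGGTTAACCTGATAT-3'

The strand is given 3'→5', so its complement runs 5'→3' in the same left-to-right order: pair each base A↔T, G↔C.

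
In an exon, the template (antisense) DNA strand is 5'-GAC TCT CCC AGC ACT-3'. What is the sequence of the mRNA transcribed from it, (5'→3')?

5'-AGUGCUGGGAGAGUC-3'

RNA polymerase reads the template 3'→5' and synthesizes mRNA 5'→3' by base-pairing (A→U, T→A, G↔C). The complement of the template is CTGAGAGGGTCGTGA; antiparallel, so 5'→3' the coding strand is AGTGCTGGGAGAGTC. Replace T with U for the mRNA.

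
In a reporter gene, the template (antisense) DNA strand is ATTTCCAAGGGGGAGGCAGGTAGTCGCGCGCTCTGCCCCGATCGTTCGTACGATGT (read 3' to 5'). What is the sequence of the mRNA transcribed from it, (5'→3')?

Reading the template 3'→5' as shown, RNA polymerase pairs each base (A→U, T→A, G↔C) to build mRNA 5'→3' directly.

5'-UAAAGGUUCCCCCUCCGUCCAUCAGCGCGCGAGACGGGGCUAGCAAGCAUGCUACA-3'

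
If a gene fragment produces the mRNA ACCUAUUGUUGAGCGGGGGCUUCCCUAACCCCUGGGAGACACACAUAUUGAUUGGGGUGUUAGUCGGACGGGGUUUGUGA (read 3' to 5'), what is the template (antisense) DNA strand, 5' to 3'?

5'-TGGATAACAACTCGCCCCCGAAGGGATTGGGGACCCTCTGTGTGTATAACTAACCCCACAATCAGCCTGCCCCAAACACT-3'

Written 5'→3' the mRNA is AGUGUUUGGGGCAGGCUGAUUGUGGGGUUAGUUAUACACACAGAGGGUCCCCAAUCCCUUCGGGGGCGAGUUGUUAUCCA, so the coding DNA strand is AGTGTTTGGGGCAGGCTGATTGTGGGGTTAGTTATACACACAGAGGGTCCCCAATCCCTTCGGGGGCGAGTTGTTATCCA. The template is its reverse complement.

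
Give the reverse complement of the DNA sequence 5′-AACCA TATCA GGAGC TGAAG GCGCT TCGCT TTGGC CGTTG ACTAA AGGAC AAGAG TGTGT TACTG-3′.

Complement each base (A↔T, G↔C): TTGGTATAGTCCTCGACTTCCGCGAAGCGAAACCGGCAACTGATTTCCTGTTCTCACACAATGAC. Then reverse.

5'-CAGTAACACACTCTTGTCCTTTAGTCAACGGCCAAAGCGAAGCGCCTTCAGCTCCTGATATGGTT-3'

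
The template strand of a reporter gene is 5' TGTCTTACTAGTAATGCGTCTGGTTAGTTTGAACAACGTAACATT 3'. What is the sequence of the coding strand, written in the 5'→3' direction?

The coding strand is complementary and antiparallel to the template: take the complement (A↔T, G↔C) and reverse.

5'-AATGTTACGTTGTTCAAACTAACCAGACGCATTACTAGTAAGACA-3'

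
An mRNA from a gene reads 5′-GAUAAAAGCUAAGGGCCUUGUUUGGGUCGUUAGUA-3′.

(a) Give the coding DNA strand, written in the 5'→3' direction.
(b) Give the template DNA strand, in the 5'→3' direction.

(a) The coding strand matches the mRNA with U→T.
(b) The template strand is the reverse complement of the coding strand.

(a) 5'-GATAAAAGCTAAGGGCCTTGTTTGGGTCGTTAGTA-3'
(b) 5'-TACTAACGACCCAAACAAGGCCCTTAGCTTTTATC-3'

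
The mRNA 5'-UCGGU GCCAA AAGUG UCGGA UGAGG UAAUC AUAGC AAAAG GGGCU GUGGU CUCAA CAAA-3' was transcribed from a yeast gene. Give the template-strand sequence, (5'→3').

Replace U with T to get the coding DNA strand: TCGGTGCCAAAAGTGTCGGATGAGGTAATCATAGCAAAAGGGGCTGTGGTCTCAACAAA. The template strand is its reverse complement (complement AGCCACGGTTTTCACAGCCTACTCCATTAGTATCGTTTTCCCCGACACCAGAGTTGTTT, then reverse).

5′-TTTGTTGAGACCACAGCCCCTTTTGCTATGATTACCTCATCCGACACTTTTGGCACCGA-3′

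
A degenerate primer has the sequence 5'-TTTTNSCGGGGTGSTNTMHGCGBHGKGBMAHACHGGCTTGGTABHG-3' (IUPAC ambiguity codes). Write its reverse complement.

Standard pairs A↔T, G↔C; ambiguity codes pair M↔K, S↔S, B↔V, H↔D, N↔N. Complement (AAAANSGCCCCACSANAKDCGCVDCMCVKTDTGDCCGAACCATVDC), then reverse for 5'→3'.

5'-CDVTACCAAGCCDGTDTKVCMCDVCGCDKANASCACCCCGSNAAAA-3'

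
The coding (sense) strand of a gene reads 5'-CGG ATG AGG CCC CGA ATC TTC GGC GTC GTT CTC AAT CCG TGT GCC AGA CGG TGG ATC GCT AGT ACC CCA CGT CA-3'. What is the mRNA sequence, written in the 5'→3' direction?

5'-CGGAUGAGGCCCCGAAUCUUCGGCGUCGUUCUCAAUCCGUGUGCCAGACGGUGGAUCGCUAGUACCCCACGUCA-3'

mRNA has the coding-strand sequence with U in place of T.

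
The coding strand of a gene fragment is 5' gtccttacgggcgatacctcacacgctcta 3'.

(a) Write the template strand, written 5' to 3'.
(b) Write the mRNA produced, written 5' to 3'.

(a) 5'-TAGAGCGTGTGAGGTATCGCCCGTAAGGAC-3'
(b) 5'-GUCCUUACGGGCGAUACCUCACACGCUCUA-3'

(a) The template strand is the reverse complement of the coding strand: complement CAGGAATGCCCGCTATGGAGTGTGCGAGAT, then reverse.
(b) mRNA matches the coding strand with T→U.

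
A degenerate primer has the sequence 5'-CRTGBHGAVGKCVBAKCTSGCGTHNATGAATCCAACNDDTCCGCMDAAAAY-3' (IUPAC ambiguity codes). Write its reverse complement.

5'-RTTTTHKGCGGAHHNGTTGGATTCATNDACGCSAGMTVBGMCBTCDVCAYG-3'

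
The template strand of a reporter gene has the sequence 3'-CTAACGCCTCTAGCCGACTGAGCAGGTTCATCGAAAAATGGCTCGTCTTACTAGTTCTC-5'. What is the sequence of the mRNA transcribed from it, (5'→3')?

Reading the template 3'→5' as shown, RNA polymerase pairs each base (A→U, T→A, G↔C) to build mRNA 5'→3' directly.

5'-GAUUGCGGAGAUCGGCUGACUCGUCCAAGUAGCUUUUUACCGAGCAGAAUGAUCAAGAG-3'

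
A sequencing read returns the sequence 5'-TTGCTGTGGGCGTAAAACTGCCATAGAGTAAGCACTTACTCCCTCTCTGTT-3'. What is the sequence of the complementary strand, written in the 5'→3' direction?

5'-AACAGAGAGGGAGTAAGTGCTTACTCTATGGCAGTTTTACGCCCACAGCAA-3'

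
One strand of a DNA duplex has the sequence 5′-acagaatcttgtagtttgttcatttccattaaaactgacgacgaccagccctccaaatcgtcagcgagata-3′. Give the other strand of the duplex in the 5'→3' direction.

The complement of ACAGAATCTTGTAGTTTGTTCATTTCCATTAAAACTGACGACGACCAGCCCTCCAAATCGTCAGCGAGATA is TGTCTTAGAACATCAAACAAGTAAAGGTAATTTTGACTGCTGCTGGTCGGGAGGTTTAGCAGTCGCTCTAT (A↔T, G↔C). DNA strands are antiparallel, so the complementary strand runs 3'→5'; reversing gives the 5'→3' form.

5'-TATCTCGCTGACGATTTGGAGGGCTGGTCGTCGTCAGTTTTAATGGAAATGAACAAACTACAAGATTCTGT-3'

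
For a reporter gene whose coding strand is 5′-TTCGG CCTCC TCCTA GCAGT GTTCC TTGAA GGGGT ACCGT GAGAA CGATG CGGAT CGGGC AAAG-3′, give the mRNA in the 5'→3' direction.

5'-UUCGGCCUCCUCCUAGCAGUGUUCCUUGAAGGGGUACCGUGAGAACGAUGCGGAUCGGGCAAAG-3'

mRNA has the coding-strand sequence with U in place of T.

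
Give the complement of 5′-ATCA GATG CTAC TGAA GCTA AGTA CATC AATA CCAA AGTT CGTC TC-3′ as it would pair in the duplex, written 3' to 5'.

Base-pairing A↔T, G↔C gives the complement. The complementary strand is antiparallel, so paired with a 5'→3' strand it runs 3'→5'.

3'-TAGTCTACGATGACTTCGATTCATGTAGTTATGGTTTCAAGCAGAG-5'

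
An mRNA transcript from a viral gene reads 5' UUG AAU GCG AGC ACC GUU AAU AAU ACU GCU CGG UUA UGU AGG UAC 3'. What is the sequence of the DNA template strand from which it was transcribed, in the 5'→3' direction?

5′-GTACCTACATAACCGAGCAGTATTATTAACGGTGCTCGCATTCAA-3′

Replace U with T to get the coding DNA strand: TTGAATGCGAGCACCGTTAATAATACTGCTCGGTTATGTAGGTAC. The template strand is its reverse complement (complement AACTTACGCTCGTGGCAATTATTATGACGAGCCAATACATCCATG, then reverse).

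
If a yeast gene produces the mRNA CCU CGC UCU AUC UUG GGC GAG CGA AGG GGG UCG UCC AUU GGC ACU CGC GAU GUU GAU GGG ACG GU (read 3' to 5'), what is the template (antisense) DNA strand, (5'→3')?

Written 5'→3' the mRNA is UGGCAGGGUAGUUGUAGCGCUCACGGUUACCUGCUGGGGGAAGCGAGCGGGUUCUAUCUCGCUCC, so the coding DNA strand is TGGCAGGGTAGTTGTAGCGCTCACGGTTACCTGCTGGGGGAAGCGAGCGGGTTCTATCTCGCTCC. The template is its reverse complement.

5'-GGAGCGAGATAGAACCCGCTCGCTTCCCCCAGCAGGTAACCGTGAGCGCTACAACTACCCTGCCA-3'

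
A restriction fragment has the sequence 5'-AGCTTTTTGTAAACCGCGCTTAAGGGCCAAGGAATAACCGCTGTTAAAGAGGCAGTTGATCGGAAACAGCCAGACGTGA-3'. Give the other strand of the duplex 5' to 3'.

The complement of AGCTTTTTGTAAACCGCGCTTAAGGGCCAAGGAATAACCGCTGTTAAAGAGGCAGTTGATCGGAAACAGCCAGACGTGA is TCGAAAAACATTTGGCGCGAATTCCCGGTTCCTTATTGGCGACAATTTCTCCGTCAACTAGCCTTTGTCGGTCTGCACT (A↔T, G↔C). DNA strands are antiparallel, so the complementary strand runs 3'→5'; reversing gives the 5'→3' form.

5'-TCACGTCTGGCTGTTTCCGATCAACTGCCTCTTTAACAGCGGTTATTCCTTGGCCCTTAAGCGCGGTTTACAAAAAGCT-3'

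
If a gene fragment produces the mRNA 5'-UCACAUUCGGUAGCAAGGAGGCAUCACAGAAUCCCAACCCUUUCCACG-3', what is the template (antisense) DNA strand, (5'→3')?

Replace U with T to get the coding DNA strand: TCACATTCGGTAGCAAGGAGGCATCACAGAATCCCAACCCTTTCCACG. The template strand is its reverse complement (complement AGTGTAAGCCATCGTTCCTCCGTAGTGTCTTAGGGTTGGGAAAGGTGC, then reverse).

5'-CGTGGAAAGGGTTGGGATTCTGTGATGCCTCCTTGCTACCGAATGTGA-3'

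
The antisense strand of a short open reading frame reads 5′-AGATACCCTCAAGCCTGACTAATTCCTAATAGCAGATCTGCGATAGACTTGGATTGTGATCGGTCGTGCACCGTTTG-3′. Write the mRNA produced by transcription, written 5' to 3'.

5'-CAAACGGUGCACGACCGAUCACAAUCCAAGUCUAUCGCAGAUCUGCUAUUAGGAAUUAGUCAGGCUUGAGGGUAUCU-3'

RNA polymerase reads the template 3'→5' and synthesizes mRNA 5'→3' by base-pairing (A→U, T→A, G↔C). The complement of the template is TCTATGGGAGTTCGGACTGATTAAGGATTATCGTCTAGACGCTATCTGAACCTAACACTAGCCAGCACGTGGCAAAC; antiparallel, so 5'→3' the coding strand is CAAACGGTGCACGACCGATCACAATCCAAGTCTATCGCAGATCTGCTATTAGGAATTAGTCAGGCTTGAGGGTATCT. Replace T with U for the mRNA.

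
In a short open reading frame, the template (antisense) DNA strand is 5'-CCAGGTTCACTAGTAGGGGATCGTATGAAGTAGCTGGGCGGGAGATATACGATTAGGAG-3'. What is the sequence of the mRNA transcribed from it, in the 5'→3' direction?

The mRNA has the sequence of the coding strand (reverse complement of the template) with T→U. Reverse complement of CCAGGTTCACTAGTAGGGGATCGTATGAAGTAGCTGGGCGGGAGATATACGATTAGGAG is CTCCTAATCGTATATCTCCCGCCCAGCTACTTCATACGATCCCCTACTAGTGAACCTGG; then T→U.

5'-CUCCUAAUCGUAUAUCUCCCGCCCAGCUACUUCAUACGAUCCCCUACUAGUGAACCUGG-3'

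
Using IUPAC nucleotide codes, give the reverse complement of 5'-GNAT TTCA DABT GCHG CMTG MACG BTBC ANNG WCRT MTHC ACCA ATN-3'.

Standard pairs A↔T, G↔C; ambiguity codes pair R↔Y, M↔K, W↔W, B↔V, D↔H, N↔N. Complement (CNTAAAGTHTVACGDCGKACKTGCVAVGTNNCWGYAKADGTGGTTAN), then reverse for 5'→3'.

5'-NATTGGTGDAKAYGWCNNTGVAVCGTKCAKGCDGCAVTHTGAAATNC-3'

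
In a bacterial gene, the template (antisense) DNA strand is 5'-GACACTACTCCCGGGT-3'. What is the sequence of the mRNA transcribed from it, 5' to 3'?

The mRNA has the sequence of the coding strand (reverse complement of the template) with T→U. Reverse complement of GACACTACTCCCGGGT is ACCCGGGAGTAGTGTC; then T→U.

5'-ACCCGGGAGUAGUGUC-3'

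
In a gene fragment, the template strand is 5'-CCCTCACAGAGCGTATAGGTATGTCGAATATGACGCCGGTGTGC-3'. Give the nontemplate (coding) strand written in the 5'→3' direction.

The coding strand is complementary and antiparallel to the template: take the complement (A↔T, G↔C) and reverse.

5'-GCACACCGGCGTCATATTCGACATACCTATACGCTCTGTGAGGG-3'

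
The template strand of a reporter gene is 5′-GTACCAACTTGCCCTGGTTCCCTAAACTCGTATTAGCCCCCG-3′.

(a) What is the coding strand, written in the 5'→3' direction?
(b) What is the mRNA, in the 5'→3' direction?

(a) The coding strand is the reverse complement of the template: complement CATGGTTGAACGGGACCAAGGGATTTGAGCATAATCGGGGGC, then reverse.
(b) mRNA has the coding-strand sequence with T→U.

(a) 5'-CGGGGGCTAATACGAGTTTAGGGAACCAGGGCAAGTTGGTAC-3'
(b) 5'-CGGGGGCUAAUACGAGUUUAGGGAACCAGGGCAAGUUGGUAC-3'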